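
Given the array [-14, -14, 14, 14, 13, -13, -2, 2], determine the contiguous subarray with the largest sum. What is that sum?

Using Kadane's algorithm on [-14, -14, 14, 14, 13, -13, -2, 2]:

Scanning through the array:
Position 1 (value -14): max_ending_here = -14, max_so_far = -14
Position 2 (value 14): max_ending_here = 14, max_so_far = 14
Position 3 (value 14): max_ending_here = 28, max_so_far = 28
Position 4 (value 13): max_ending_here = 41, max_so_far = 41
Position 5 (value -13): max_ending_here = 28, max_so_far = 41
Position 6 (value -2): max_ending_here = 26, max_so_far = 41
Position 7 (value 2): max_ending_here = 28, max_so_far = 41

Maximum subarray: [14, 14, 13]
Maximum sum: 41

The maximum subarray is [14, 14, 13] with sum 41. This subarray runs from index 2 to index 4.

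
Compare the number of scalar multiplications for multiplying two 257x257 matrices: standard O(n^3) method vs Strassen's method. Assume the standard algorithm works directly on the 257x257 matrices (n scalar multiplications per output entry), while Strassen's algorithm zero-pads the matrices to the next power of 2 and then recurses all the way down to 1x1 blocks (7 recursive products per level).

Matrix multiplication for 257x257 matrices:

Strassen's algorithm requires power-of-2 dimensions. Pad 257x257 to 512x512 (next power of 2).

Standard algorithm: 257^3 = 16974593 multiplications
Strassen's algorithm: 7^(log2(512)) = 7^9 = 40353607 multiplications
Difference: 16974593 - 40353607 = -23379014 (Strassen uses MORE here due to padding overhead — for small or just-over-power-of-2 n, padding can outweigh the per-level savings)

Standard: 16974593 multiplications (257^3). Strassen: 40353607 multiplications (7^9, after padding to 512x512). Strassen reduces 8 recursive multiplications to 7 at each level.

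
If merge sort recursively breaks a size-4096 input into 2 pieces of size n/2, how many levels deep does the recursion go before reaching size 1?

For divide and conquer with division factor 2:

Problem sizes at each level:
Level 0: 4096
Level 1: 2048
Level 2: 1024
Level 3: 512
Level 4: 256
Level 5: 128
Level 6: 64
Level 7: 32
Level 8: 16
Level 9: 8
Level 10: 4
Level 11: 2
Level 12: 1

The root is level 0 and the size-1 base case is level 12 (the tree spans levels 0 through 12, i.e. 13 levels counting the root), so the depth is the number of divisions: log_2(4096) = 12

The recursion tree depth is log_2(4096) = 12. At each level, the problem size is divided by 2, so it takes 12 divisions to reduce to a base case of size 1. The algorithm makes 2 recursive calls at each level.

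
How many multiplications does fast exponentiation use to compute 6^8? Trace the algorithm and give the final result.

Computing 6^8 by squaring (build up from 6^1; each line after the first costs one multiplication):

6^1 = 6
6^2 = (6^1)^2 = 6^2 = 36
6^4 = (6^2)^2 = 36^2 = 1296
6^8 = (6^4)^2 = 1296^2 = 1679616

Result: 1679616
Multiplications needed: 3 (3 lines after 6^1)

6^8 = 1679616. Using exponentiation by squaring, this requires 3 multiplications. The key idea: if the exponent is even, square the half-power; if odd, multiply by the base once.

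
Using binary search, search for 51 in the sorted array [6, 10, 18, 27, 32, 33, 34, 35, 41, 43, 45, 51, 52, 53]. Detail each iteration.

Binary search for 51 in [6, 10, 18, 27, 32, 33, 34, 35, 41, 43, 45, 51, 52, 53]:

lo=0, hi=13, mid=6, arr[mid]=34 -> 34 < 51, search right half
lo=7, hi=13, mid=10, arr[mid]=45 -> 45 < 51, search right half
lo=11, hi=13, mid=12, arr[mid]=52 -> 52 > 51, search left half
lo=11, hi=11, mid=11, arr[mid]=51 -> Found target at index 11!

Binary search finds 51 at index 11 after 4 comparisons. The search repeatedly halves the search space by comparing with the middle element.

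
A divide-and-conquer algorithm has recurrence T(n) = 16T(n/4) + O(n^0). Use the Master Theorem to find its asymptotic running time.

Master Theorem for T(n) = 16T(n/4) + O(n^0):

a = 16, b = 4, c = 0
log_b(a) = log_4(16) = 2.0000

Case 1: c = 0 < log_4(16) = 2.0000
T(n) = O(n^(log_4 16)) = O(n^2)

For T(n) = 16T(n/4) + O(n^0): log_4(16) = 2.0000. This is Case 1 of the Master Theorem (c < log_b(a), work dominated by leaves), giving O(n^2).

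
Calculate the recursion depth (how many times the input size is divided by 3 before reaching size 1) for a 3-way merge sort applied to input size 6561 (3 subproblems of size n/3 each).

For divide and conquer with division factor 3:

Problem sizes at each level:
Level 0: 6561
Level 1: 2187
Level 2: 729
Level 3: 243
Level 4: 81
Level 5: 27
Level 6: 9
Level 7: 3
Level 8: 1

The root is level 0 and the size-1 base case is level 8 (the tree spans levels 0 through 8, i.e. 9 levels counting the root), so the depth is the number of divisions: log_3(6561) = 8

The recursion tree depth is log_3(6561) = 8. At each level, the problem size is divided by 3, so it takes 8 divisions to reduce to a base case of size 1. The algorithm makes 3 recursive calls at each level.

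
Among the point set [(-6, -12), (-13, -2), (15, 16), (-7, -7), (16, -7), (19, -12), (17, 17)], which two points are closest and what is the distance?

Computing all pairwise distances among 7 points:

d((-6, -12), (-13, -2)) = 12.2066
d((-6, -12), (15, 16)) = 35.0
d((-6, -12), (-7, -7)) = 5.099
d((-6, -12), (16, -7)) = 22.561
d((-6, -12), (19, -12)) = 25.0
d((-6, -12), (17, 17)) = 37.0135
d((-13, -2), (15, 16)) = 33.2866
d((-13, -2), (-7, -7)) = 7.8102
d((-13, -2), (16, -7)) = 29.4279
d((-13, -2), (19, -12)) = 33.5261
d((-13, -2), (17, 17)) = 35.5106
d((15, 16), (-7, -7)) = 31.8277
d((15, 16), (16, -7)) = 23.0217
d((15, 16), (19, -12)) = 28.2843
d((15, 16), (17, 17)) = 2.2361 <-- minimum
d((-7, -7), (16, -7)) = 23.0
d((-7, -7), (19, -12)) = 26.4764
d((-7, -7), (17, 17)) = 33.9411
d((16, -7), (19, -12)) = 5.831
d((16, -7), (17, 17)) = 24.0208
d((19, -12), (17, 17)) = 29.0689

Closest pair: (15, 16) and (17, 17) with distance 2.2361

The closest pair is (15, 16) and (17, 17) with Euclidean distance 2.2361. For 7 points, brute-force pairwise comparison is shown above. For large n, the divide-and-conquer algorithm (sort by x, recurse on halves, check the dividing strip) achieves O(n log n).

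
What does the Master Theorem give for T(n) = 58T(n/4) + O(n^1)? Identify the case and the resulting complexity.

Master Theorem for T(n) = 58T(n/4) + O(n^1):

a = 58, b = 4, c = 1
log_b(a) = log_4(58) = 2.9290

Case 1: c = 1 < log_4(58) = 2.9290
T(n) = O(n^(log_4 58))

For T(n) = 58T(n/4) + O(n^1): log_4(58) = 2.9290. This is Case 1 of the Master Theorem (c < log_b(a), work dominated by leaves), giving O(n^(log_4 58)).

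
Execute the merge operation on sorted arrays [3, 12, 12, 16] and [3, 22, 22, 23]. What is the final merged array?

Merging process:

Compare 3 vs 3: take 3 from left. Merged: [3]
Compare 12 vs 3: take 3 from right. Merged: [3, 3]
Compare 12 vs 22: take 12 from left. Merged: [3, 3, 12]
Compare 12 vs 22: take 12 from left. Merged: [3, 3, 12, 12]
Compare 16 vs 22: take 16 from left. Merged: [3, 3, 12, 12, 16]
Append remaining from right: [22, 22, 23]. Merged: [3, 3, 12, 12, 16, 22, 22, 23]

Final merged array: [3, 3, 12, 12, 16, 22, 22, 23]
Total comparisons: 5

The merged array is [3, 3, 12, 12, 16, 22, 22, 23], requiring 5 comparisons. The merge step runs in O(n) time where n is the total number of elements.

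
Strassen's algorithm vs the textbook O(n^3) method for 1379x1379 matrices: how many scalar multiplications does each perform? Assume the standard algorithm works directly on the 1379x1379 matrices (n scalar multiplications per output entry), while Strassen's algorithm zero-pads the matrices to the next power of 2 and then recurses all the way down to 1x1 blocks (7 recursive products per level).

Matrix multiplication for 1379x1379 matrices:

Strassen's algorithm requires power-of-2 dimensions. Pad 1379x1379 to 2048x2048 (next power of 2).

Standard algorithm: 1379^3 = 2622362939 multiplications
Strassen's algorithm: 7^(log2(2048)) = 7^11 = 1977326743 multiplications
Savings: 2622362939 - 1977326743 = 645036196 multiplications

Standard: 2622362939 multiplications (1379^3). Strassen: 1977326743 multiplications (7^11, after padding to 2048x2048). Strassen reduces 8 recursive multiplications to 7 at each level.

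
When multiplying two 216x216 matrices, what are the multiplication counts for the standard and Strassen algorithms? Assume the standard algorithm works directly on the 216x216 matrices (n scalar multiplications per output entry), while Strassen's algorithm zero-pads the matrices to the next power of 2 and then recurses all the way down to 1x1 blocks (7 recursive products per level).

Matrix multiplication for 216x216 matrices:

Strassen's algorithm requires power-of-2 dimensions. Pad 216x216 to 256x256 (next power of 2).

Standard algorithm: 216^3 = 10077696 multiplications
Strassen's algorithm: 7^(log2(256)) = 7^8 = 5764801 multiplications
Savings: 10077696 - 5764801 = 4312895 multiplications

Standard: 10077696 multiplications (216^3). Strassen: 5764801 multiplications (7^8, after padding to 256x256). Strassen reduces 8 recursive multiplications to 7 at each level.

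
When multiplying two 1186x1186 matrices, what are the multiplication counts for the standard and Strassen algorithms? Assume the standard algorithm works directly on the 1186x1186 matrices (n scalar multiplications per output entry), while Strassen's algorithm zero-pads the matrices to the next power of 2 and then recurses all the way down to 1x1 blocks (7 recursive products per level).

Matrix multiplication for 1186x1186 matrices:

Strassen's algorithm requires power-of-2 dimensions. Pad 1186x1186 to 2048x2048 (next power of 2).

Standard algorithm: 1186^3 = 1668222856 multiplications
Strassen's algorithm: 7^(log2(2048)) = 7^11 = 1977326743 multiplications
Difference: 1668222856 - 1977326743 = -309103887 (Strassen uses MORE here due to padding overhead — for small or just-over-power-of-2 n, padding can outweigh the per-level savings)

Standard: 1668222856 multiplications (1186^3). Strassen: 1977326743 multiplications (7^11, after padding to 2048x2048). Strassen reduces 8 recursive multiplications to 7 at each level.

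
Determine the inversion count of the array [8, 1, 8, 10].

Finding inversions in [8, 1, 8, 10]:

(0, 1): arr[0]=8 > arr[1]=1

Total inversions: 1

The array has 1 inversion(s): (0,1). Each pair (i,j) satisfies i < j and arr[i] > arr[j].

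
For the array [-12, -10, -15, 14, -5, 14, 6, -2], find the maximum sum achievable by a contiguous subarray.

Using Kadane's algorithm on [-12, -10, -15, 14, -5, 14, 6, -2]:

Scanning through the array:
Position 1 (value -10): max_ending_here = -10, max_so_far = -10
Position 2 (value -15): max_ending_here = -15, max_so_far = -10
Position 3 (value 14): max_ending_here = 14, max_so_far = 14
Position 4 (value -5): max_ending_here = 9, max_so_far = 14
Position 5 (value 14): max_ending_here = 23, max_so_far = 23
Position 6 (value 6): max_ending_here = 29, max_so_far = 29
Position 7 (value -2): max_ending_here = 27, max_so_far = 29

Maximum subarray: [14, -5, 14, 6]
Maximum sum: 29

The maximum subarray is [14, -5, 14, 6] with sum 29. This subarray runs from index 3 to index 6.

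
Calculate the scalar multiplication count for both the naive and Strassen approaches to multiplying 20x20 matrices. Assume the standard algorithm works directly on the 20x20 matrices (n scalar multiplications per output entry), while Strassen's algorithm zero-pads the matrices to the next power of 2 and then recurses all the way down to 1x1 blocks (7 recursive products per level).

Matrix multiplication for 20x20 matrices:

Strassen's algorithm requires power-of-2 dimensions. Pad 20x20 to 32x32 (next power of 2).

Standard algorithm: 20^3 = 8000 multiplications
Strassen's algorithm: 7^(log2(32)) = 7^5 = 16807 multiplications
Difference: 8000 - 16807 = -8807 (Strassen uses MORE here due to padding overhead — for small or just-over-power-of-2 n, padding can outweigh the per-level savings)

Standard: 8000 multiplications (20^3). Strassen: 16807 multiplications (7^5, after padding to 32x32). Strassen reduces 8 recursive multiplications to 7 at each level.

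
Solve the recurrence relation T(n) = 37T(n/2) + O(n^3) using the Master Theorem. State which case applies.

Master Theorem for T(n) = 37T(n/2) + O(n^3):

a = 37, b = 2, c = 3
log_b(a) = log_2(37) = 5.2095

Case 1: c = 3 < log_2(37) = 5.2095
T(n) = O(n^(log_2 37))

For T(n) = 37T(n/2) + O(n^3): log_2(37) = 5.2095. This is Case 1 of the Master Theorem (c < log_b(a), work dominated by leaves), giving O(n^(log_2 37)).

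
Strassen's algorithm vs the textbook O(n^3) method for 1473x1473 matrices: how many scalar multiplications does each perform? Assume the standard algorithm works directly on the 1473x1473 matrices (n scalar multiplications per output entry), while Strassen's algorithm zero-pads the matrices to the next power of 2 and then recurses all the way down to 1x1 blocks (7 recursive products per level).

Matrix multiplication for 1473x1473 matrices:

Strassen's algorithm requires power-of-2 dimensions. Pad 1473x1473 to 2048x2048 (next power of 2).

Standard algorithm: 1473^3 = 3196010817 multiplications
Strassen's algorithm: 7^(log2(2048)) = 7^11 = 1977326743 multiplications
Savings: 3196010817 - 1977326743 = 1218684074 multiplications

Standard: 3196010817 multiplications (1473^3). Strassen: 1977326743 multiplications (7^11, after padding to 2048x2048). Strassen reduces 8 recursive multiplications to 7 at each level.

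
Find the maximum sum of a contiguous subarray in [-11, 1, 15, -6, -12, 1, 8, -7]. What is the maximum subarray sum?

Using Kadane's algorithm on [-11, 1, 15, -6, -12, 1, 8, -7]:

Scanning through the array:
Position 1 (value 1): max_ending_here = 1, max_so_far = 1
Position 2 (value 15): max_ending_here = 16, max_so_far = 16
Position 3 (value -6): max_ending_here = 10, max_so_far = 16
Position 4 (value -12): max_ending_here = -2, max_so_far = 16
Position 5 (value 1): max_ending_here = 1, max_so_far = 16
Position 6 (value 8): max_ending_here = 9, max_so_far = 16
Position 7 (value -7): max_ending_here = 2, max_so_far = 16

Maximum subarray: [1, 15]
Maximum sum: 16

The maximum subarray is [1, 15] with sum 16. This subarray runs from index 1 to index 2.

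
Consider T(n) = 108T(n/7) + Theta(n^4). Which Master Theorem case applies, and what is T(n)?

Master Theorem for T(n) = 108T(n/7) + O(n^4):

a = 108, b = 7, c = 4
log_b(a) = log_7(108) = 2.4061

Case 3: c = 4 > log_7(108) = 2.4061
T(n) = O(n^4) = O(n^4)

For T(n) = 108T(n/7) + O(n^4): log_7(108) = 2.4061. This is Case 3 of the Master Theorem (c > log_b(a), work dominated by root), giving O(n^4).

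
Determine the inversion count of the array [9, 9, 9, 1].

Finding inversions in [9, 9, 9, 1]:

(0, 3): arr[0]=9 > arr[3]=1
(1, 3): arr[1]=9 > arr[3]=1
(2, 3): arr[2]=9 > arr[3]=1

Total inversions: 3

The array has 3 inversion(s): (0,3), (1,3), (2,3). Each pair (i,j) satisfies i < j and arr[i] > arr[j].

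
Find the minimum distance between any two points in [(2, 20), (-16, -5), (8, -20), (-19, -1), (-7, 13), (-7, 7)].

Computing all pairwise distances among 6 points:

d((2, 20), (-16, -5)) = 30.8058
d((2, 20), (8, -20)) = 40.4475
d((2, 20), (-19, -1)) = 29.6985
d((2, 20), (-7, 13)) = 11.4018
d((2, 20), (-7, 7)) = 15.8114
d((-16, -5), (8, -20)) = 28.3019
d((-16, -5), (-19, -1)) = 5.0 <-- minimum
d((-16, -5), (-7, 13)) = 20.1246
d((-16, -5), (-7, 7)) = 15.0
d((8, -20), (-19, -1)) = 33.0151
d((8, -20), (-7, 13)) = 36.2491
d((8, -20), (-7, 7)) = 30.8869
d((-19, -1), (-7, 13)) = 18.4391
d((-19, -1), (-7, 7)) = 14.4222
d((-7, 13), (-7, 7)) = 6.0

Closest pair: (-16, -5) and (-19, -1) with distance 5.0

The closest pair is (-16, -5) and (-19, -1) with Euclidean distance 5.0. For 6 points, brute-force pairwise comparison is shown above. For large n, the divide-and-conquer algorithm (sort by x, recurse on halves, check the dividing strip) achieves O(n log n).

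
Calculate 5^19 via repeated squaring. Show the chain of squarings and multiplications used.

Computing 5^19 by squaring (build up from 5^1; each line after the first costs one multiplication):

5^1 = 5
5^2 = (5^1)^2 = 5^2 = 25
5^4 = (5^2)^2 = 25^2 = 625
5^8 = (5^4)^2 = 625^2 = 390625
5^9 = 5 * 5^8 = 5 * 390625 = 1953125
5^18 = (5^9)^2 = 1953125^2 = 3814697265625
5^19 = 5 * 5^18 = 5 * 3814697265625 = 19073486328125

Result: 19073486328125
Multiplications needed: 6 (6 lines after 5^1)

5^19 = 19073486328125. Using exponentiation by squaring, this requires 6 multiplications. The key idea: if the exponent is even, square the half-power; if odd, multiply by the base once.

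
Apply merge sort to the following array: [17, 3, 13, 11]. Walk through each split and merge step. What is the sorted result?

Merge sort trace:

Split: [17, 3, 13, 11] -> [17, 3] and [13, 11]
  Split: [17, 3] -> [17] and [3]
  Merge: [17] + [3] -> [3, 17]
  Split: [13, 11] -> [13] and [11]
  Merge: [13] + [11] -> [11, 13]
Merge: [3, 17] + [11, 13] -> [3, 11, 13, 17]

Final sorted array: [3, 11, 13, 17]

The merge sort proceeds by recursively splitting the array and merging sorted halves.
After all merges, the sorted array is [3, 11, 13, 17].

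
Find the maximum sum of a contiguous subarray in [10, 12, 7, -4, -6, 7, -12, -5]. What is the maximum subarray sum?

Using Kadane's algorithm on [10, 12, 7, -4, -6, 7, -12, -5]:

Scanning through the array:
Position 1 (value 12): max_ending_here = 22, max_so_far = 22
Position 2 (value 7): max_ending_here = 29, max_so_far = 29
Position 3 (value -4): max_ending_here = 25, max_so_far = 29
Position 4 (value -6): max_ending_here = 19, max_so_far = 29
Position 5 (value 7): max_ending_here = 26, max_so_far = 29
Position 6 (value -12): max_ending_here = 14, max_so_far = 29
Position 7 (value -5): max_ending_here = 9, max_so_far = 29

Maximum subarray: [10, 12, 7]
Maximum sum: 29

The maximum subarray is [10, 12, 7] with sum 29. This subarray runs from index 0 to index 2.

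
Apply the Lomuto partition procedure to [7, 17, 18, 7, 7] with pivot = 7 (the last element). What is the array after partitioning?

Lomuto partition with pivot = 7:

Initial array: [7, 17, 18, 7, 7]

arr[0]=7 <= 7: swap with position 0, array becomes [7, 17, 18, 7, 7]
arr[1]=17 > 7: no swap
arr[2]=18 > 7: no swap
arr[3]=7 <= 7: swap with position 1, array becomes [7, 7, 18, 17, 7]

Place pivot at position 2: [7, 7, 7, 17, 18]
Pivot position: 2

After partitioning with pivot 7, the array becomes [7, 7, 7, 17, 18]. The pivot is placed at index 2. All elements to the left of the pivot are <= 7, and all elements to the right are > 7.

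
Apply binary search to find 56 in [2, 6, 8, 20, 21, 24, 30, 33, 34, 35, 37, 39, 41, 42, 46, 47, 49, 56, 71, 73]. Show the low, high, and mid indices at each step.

Binary search for 56 in [2, 6, 8, 20, 21, 24, 30, 33, 34, 35, 37, 39, 41, 42, 46, 47, 49, 56, 71, 73]:

lo=0, hi=19, mid=9, arr[mid]=35 -> 35 < 56, search right half
lo=10, hi=19, mid=14, arr[mid]=46 -> 46 < 56, search right half
lo=15, hi=19, mid=17, arr[mid]=56 -> Found target at index 17!

Binary search finds 56 at index 17 after 3 comparisons. The search repeatedly halves the search space by comparing with the middle element.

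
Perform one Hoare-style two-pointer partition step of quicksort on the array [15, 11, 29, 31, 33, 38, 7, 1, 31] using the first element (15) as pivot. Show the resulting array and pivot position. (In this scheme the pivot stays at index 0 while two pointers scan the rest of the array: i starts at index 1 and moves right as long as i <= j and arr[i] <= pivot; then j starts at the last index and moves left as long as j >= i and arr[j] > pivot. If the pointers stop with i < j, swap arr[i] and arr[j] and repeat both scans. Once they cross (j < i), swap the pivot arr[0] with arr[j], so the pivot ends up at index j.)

Hoare-style two-pointer partition with pivot = 15:

Initial array: [15, 11, 29, 31, 33, 38, 7, 1, 31]

Pointers start at i = 1, j = 8.
i stops at index 2 (arr[2]=29 > 15), j stops at index 7 (arr[7]=1 <= 15): swap arr[2] and arr[7], array becomes [15, 11, 1, 31, 33, 38, 7, 29, 31]
i stops at index 3 (arr[3]=31 > 15), j stops at index 6 (arr[6]=7 <= 15): swap arr[3] and arr[6], array becomes [15, 11, 1, 7, 33, 38, 31, 29, 31]
i ends at 4, j ends at 3: the pointers have crossed (j < i), so scanning stops.

Swap pivot arr[0] with arr[3] to place pivot at position 3: [7, 11, 1, 15, 33, 38, 31, 29, 31]
Pivot position: 3

After partitioning with pivot 15, the array becomes [7, 11, 1, 15, 33, 38, 31, 29, 31]. The pivot is placed at index 3. All elements to the left of the pivot are <= 15, and all elements to the right are > 15.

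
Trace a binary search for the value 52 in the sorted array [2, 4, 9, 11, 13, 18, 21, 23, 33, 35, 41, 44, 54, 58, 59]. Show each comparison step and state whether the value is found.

Binary search for 52 in [2, 4, 9, 11, 13, 18, 21, 23, 33, 35, 41, 44, 54, 58, 59]:

lo=0, hi=14, mid=7, arr[mid]=23 -> 23 < 52, search right half
lo=8, hi=14, mid=11, arr[mid]=44 -> 44 < 52, search right half
lo=12, hi=14, mid=13, arr[mid]=58 -> 58 > 52, search left half
lo=12, hi=12, mid=12, arr[mid]=54 -> 54 > 52, search left half
lo=12 > hi=11, target 52 not found

Binary search determines that 52 is not in the array after 4 comparisons. The search space was exhausted without finding the target.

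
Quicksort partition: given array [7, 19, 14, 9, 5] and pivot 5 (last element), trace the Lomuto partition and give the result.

Lomuto partition with pivot = 5:

Initial array: [7, 19, 14, 9, 5]

arr[0]=7 > 5: no swap
arr[1]=19 > 5: no swap
arr[2]=14 > 5: no swap
arr[3]=9 > 5: no swap

Place pivot at position 0: [5, 19, 14, 9, 7]
Pivot position: 0

After partitioning with pivot 5, the array becomes [5, 19, 14, 9, 7]. The pivot is placed at index 0. All elements to the left of the pivot are <= 5, and all elements to the right are > 5.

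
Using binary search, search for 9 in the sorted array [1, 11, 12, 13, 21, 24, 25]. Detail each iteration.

Binary search for 9 in [1, 11, 12, 13, 21, 24, 25]:

lo=0, hi=6, mid=3, arr[mid]=13 -> 13 > 9, search left half
lo=0, hi=2, mid=1, arr[mid]=11 -> 11 > 9, search left half
lo=0, hi=0, mid=0, arr[mid]=1 -> 1 < 9, search right half
lo=1 > hi=0, target 9 not found

Binary search determines that 9 is not in the array after 3 comparisons. The search space was exhausted without finding the target.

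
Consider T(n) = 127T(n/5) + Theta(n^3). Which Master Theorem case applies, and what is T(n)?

Master Theorem for T(n) = 127T(n/5) + O(n^3):

a = 127, b = 5, c = 3
log_b(a) = log_5(127) = 3.0099

Case 1: c = 3 < log_5(127) = 3.0099
T(n) = O(n^(log_5 127))

For T(n) = 127T(n/5) + O(n^3): log_5(127) = 3.0099. This is Case 1 of the Master Theorem (c < log_b(a), work dominated by leaves), giving O(n^(log_5 127)).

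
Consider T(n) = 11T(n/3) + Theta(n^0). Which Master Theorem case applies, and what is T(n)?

Master Theorem for T(n) = 11T(n/3) + O(n^0):

a = 11, b = 3, c = 0
log_b(a) = log_3(11) = 2.1827

Case 1: c = 0 < log_3(11) = 2.1827
T(n) = O(n^(log_3 11))

For T(n) = 11T(n/3) + O(n^0): log_3(11) = 2.1827. This is Case 1 of the Master Theorem (c < log_b(a), work dominated by leaves), giving O(n^(log_3 11)).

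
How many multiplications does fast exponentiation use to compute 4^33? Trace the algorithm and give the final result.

Computing 4^33 by squaring (build up from 4^1; each line after the first costs one multiplication):

4^1 = 4
4^2 = (4^1)^2 = 4^2 = 16
4^4 = (4^2)^2 = 16^2 = 256
4^8 = (4^4)^2 = 256^2 = 65536
4^16 = (4^8)^2 = 65536^2 = 4294967296
4^32 = (4^16)^2 = 4294967296^2 = 18446744073709551616
4^33 = 4 * 4^32 = 4 * 18446744073709551616 = 73786976294838206464

Result: 73786976294838206464
Multiplications needed: 6 (6 lines after 4^1)

4^33 = 73786976294838206464. Using exponentiation by squaring, this requires 6 multiplications. The key idea: if the exponent is even, square the half-power; if odd, multiply by the base once.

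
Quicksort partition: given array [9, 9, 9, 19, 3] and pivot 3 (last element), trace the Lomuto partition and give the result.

Lomuto partition with pivot = 3:

Initial array: [9, 9, 9, 19, 3]

arr[0]=9 > 3: no swap
arr[1]=9 > 3: no swap
arr[2]=9 > 3: no swap
arr[3]=19 > 3: no swap

Place pivot at position 0: [3, 9, 9, 19, 9]
Pivot position: 0

After partitioning with pivot 3, the array becomes [3, 9, 9, 19, 9]. The pivot is placed at index 0. All elements to the left of the pivot are <= 3, and all elements to the right are > 3.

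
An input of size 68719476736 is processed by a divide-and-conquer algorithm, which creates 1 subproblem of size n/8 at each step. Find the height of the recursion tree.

For divide and conquer with division factor 8:

Problem sizes at each level:
Level 0: 68719476736
Level 1: 8589934592
Level 2: 1073741824
Level 3: 134217728
Level 4: 16777216
Level 5: 2097152
Level 6: 262144
Level 7: 32768
Level 8: 4096
Level 9: 512
Level 10: 64
Level 11: 8
Level 12: 1

The root is level 0 and the size-1 base case is level 12 (the tree spans levels 0 through 12, i.e. 13 levels counting the root), so the depth is the number of divisions: log_8(68719476736) = 12

The recursion tree depth is log_8(68719476736) = 12. At each level, the problem size is divided by 8, so it takes 12 divisions to reduce to a base case of size 1. The algorithm makes 1 recursive call at each level.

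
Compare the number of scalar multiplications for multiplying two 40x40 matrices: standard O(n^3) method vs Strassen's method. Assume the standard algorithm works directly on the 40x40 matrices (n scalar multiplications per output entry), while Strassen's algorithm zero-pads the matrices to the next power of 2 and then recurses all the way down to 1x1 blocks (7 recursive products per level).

Matrix multiplication for 40x40 matrices:

Strassen's algorithm requires power-of-2 dimensions. Pad 40x40 to 64x64 (next power of 2).

Standard algorithm: 40^3 = 64000 multiplications
Strassen's algorithm: 7^(log2(64)) = 7^6 = 117649 multiplications
Difference: 64000 - 117649 = -53649 (Strassen uses MORE here due to padding overhead — for small or just-over-power-of-2 n, padding can outweigh the per-level savings)

Standard: 64000 multiplications (40^3). Strassen: 117649 multiplications (7^6, after padding to 64x64). Strassen reduces 8 recursive multiplications to 7 at each level.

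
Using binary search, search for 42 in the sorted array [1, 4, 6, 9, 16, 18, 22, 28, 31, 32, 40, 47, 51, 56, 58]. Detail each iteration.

Binary search for 42 in [1, 4, 6, 9, 16, 18, 22, 28, 31, 32, 40, 47, 51, 56, 58]:

lo=0, hi=14, mid=7, arr[mid]=28 -> 28 < 42, search right half
lo=8, hi=14, mid=11, arr[mid]=47 -> 47 > 42, search left half
lo=8, hi=10, mid=9, arr[mid]=32 -> 32 < 42, search right half
lo=10, hi=10, mid=10, arr[mid]=40 -> 40 < 42, search right half
lo=11 > hi=10, target 42 not found

Binary search determines that 42 is not in the array after 4 comparisons. The search space was exhausted without finding the target.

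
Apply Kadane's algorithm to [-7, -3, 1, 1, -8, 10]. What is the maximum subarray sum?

Using Kadane's algorithm on [-7, -3, 1, 1, -8, 10]:

Scanning through the array:
Position 1 (value -3): max_ending_here = -3, max_so_far = -3
Position 2 (value 1): max_ending_here = 1, max_so_far = 1
Position 3 (value 1): max_ending_here = 2, max_so_far = 2
Position 4 (value -8): max_ending_here = -6, max_so_far = 2
Position 5 (value 10): max_ending_here = 10, max_so_far = 10

Maximum subarray: [10]
Maximum sum: 10

The maximum subarray is [10] with sum 10. This subarray runs from index 5 to index 5.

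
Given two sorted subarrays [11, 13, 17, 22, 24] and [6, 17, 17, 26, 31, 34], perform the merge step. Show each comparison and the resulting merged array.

Merging process:

Compare 11 vs 6: take 6 from right. Merged: [6]
Compare 11 vs 17: take 11 from left. Merged: [6, 11]
Compare 13 vs 17: take 13 from left. Merged: [6, 11, 13]
Compare 17 vs 17: take 17 from left. Merged: [6, 11, 13, 17]
Compare 22 vs 17: take 17 from right. Merged: [6, 11, 13, 17, 17]
Compare 22 vs 17: take 17 from right. Merged: [6, 11, 13, 17, 17, 17]
Compare 22 vs 26: take 22 from left. Merged: [6, 11, 13, 17, 17, 17, 22]
Compare 24 vs 26: take 24 from left. Merged: [6, 11, 13, 17, 17, 17, 22, 24]
Append remaining from right: [26, 31, 34]. Merged: [6, 11, 13, 17, 17, 17, 22, 24, 26, 31, 34]

Final merged array: [6, 11, 13, 17, 17, 17, 22, 24, 26, 31, 34]
Total comparisons: 8

The merged array is [6, 11, 13, 17, 17, 17, 22, 24, 26, 31, 34], requiring 8 comparisons. The merge step runs in O(n) time where n is the total number of elements.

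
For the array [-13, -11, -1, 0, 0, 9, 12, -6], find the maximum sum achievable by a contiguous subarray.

Using Kadane's algorithm on [-13, -11, -1, 0, 0, 9, 12, -6]:

Scanning through the array:
Position 1 (value -11): max_ending_here = -11, max_so_far = -11
Position 2 (value -1): max_ending_here = -1, max_so_far = -1
Position 3 (value 0): max_ending_here = 0, max_so_far = 0
Position 4 (value 0): max_ending_here = 0, max_so_far = 0
Position 5 (value 9): max_ending_here = 9, max_so_far = 9
Position 6 (value 12): max_ending_here = 21, max_so_far = 21
Position 7 (value -6): max_ending_here = 15, max_so_far = 21

Maximum subarray: [0, 0, 9, 12]
Maximum sum: 21

The maximum subarray is [0, 0, 9, 12] with sum 21. This subarray runs from index 3 to index 6.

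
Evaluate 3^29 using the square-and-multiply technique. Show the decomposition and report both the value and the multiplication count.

Computing 3^29 by squaring (build up from 3^1; each line after the first costs one multiplication):

3^1 = 3
3^2 = (3^1)^2 = 3^2 = 9
3^3 = 3 * 3^2 = 3 * 9 = 27
3^6 = (3^3)^2 = 27^2 = 729
3^7 = 3 * 3^6 = 3 * 729 = 2187
3^14 = (3^7)^2 = 2187^2 = 4782969
3^28 = (3^14)^2 = 4782969^2 = 22876792454961
3^29 = 3 * 3^28 = 3 * 22876792454961 = 68630377364883

Result: 68630377364883
Multiplications needed: 7 (7 lines after 3^1)

3^29 = 68630377364883. Using exponentiation by squaring, this requires 7 multiplications. The key idea: if the exponent is even, square the half-power; if odd, multiply by the base once.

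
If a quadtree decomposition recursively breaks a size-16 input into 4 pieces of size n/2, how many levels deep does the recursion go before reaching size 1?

For divide and conquer with division factor 2:

Problem sizes at each level:
Level 0: 16
Level 1: 8
Level 2: 4
Level 3: 2
Level 4: 1

The root is level 0 and the size-1 base case is level 4 (the tree spans levels 0 through 4, i.e. 5 levels counting the root), so the depth is the number of divisions: log_2(16) = 4

The recursion tree depth is log_2(16) = 4. At each level, the problem size is divided by 2, so it takes 4 divisions to reduce to a base case of size 1. The algorithm makes 4 recursive calls at each level.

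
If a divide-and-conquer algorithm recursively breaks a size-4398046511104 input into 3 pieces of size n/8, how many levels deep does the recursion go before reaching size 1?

For divide and conquer with division factor 8:

Problem sizes at each level:
Level 0: 4398046511104
Level 1: 549755813888
Level 2: 68719476736
Level 3: 8589934592
Level 4: 1073741824
Level 5: 134217728
Level 6: 16777216
Level 7: 2097152
Level 8: 262144
Level 9: 32768
Level 10: 4096
Level 11: 512
Level 12: 64
Level 13: 8
Level 14: 1

The root is level 0 and the size-1 base case is level 14 (the tree spans levels 0 through 14, i.e. 15 levels counting the root), so the depth is the number of divisions: log_8(4398046511104) = 14

The recursion tree depth is log_8(4398046511104) = 14. At each level, the problem size is divided by 8, so it takes 14 divisions to reduce to a base case of size 1. The algorithm makes 3 recursive calls at each level.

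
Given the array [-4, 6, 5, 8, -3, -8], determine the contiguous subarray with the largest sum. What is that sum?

Using Kadane's algorithm on [-4, 6, 5, 8, -3, -8]:

Scanning through the array:
Position 1 (value 6): max_ending_here = 6, max_so_far = 6
Position 2 (value 5): max_ending_here = 11, max_so_far = 11
Position 3 (value 8): max_ending_here = 19, max_so_far = 19
Position 4 (value -3): max_ending_here = 16, max_so_far = 19
Position 5 (value -8): max_ending_here = 8, max_so_far = 19

Maximum subarray: [6, 5, 8]
Maximum sum: 19

The maximum subarray is [6, 5, 8] with sum 19. This subarray runs from index 1 to index 3.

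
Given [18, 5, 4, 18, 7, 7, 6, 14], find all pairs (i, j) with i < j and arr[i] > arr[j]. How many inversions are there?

Finding inversions in [18, 5, 4, 18, 7, 7, 6, 14]:

(0, 1): arr[0]=18 > arr[1]=5
(0, 2): arr[0]=18 > arr[2]=4
(0, 4): arr[0]=18 > arr[4]=7
(0, 5): arr[0]=18 > arr[5]=7
(0, 6): arr[0]=18 > arr[6]=6
(0, 7): arr[0]=18 > arr[7]=14
(1, 2): arr[1]=5 > arr[2]=4
(3, 4): arr[3]=18 > arr[4]=7
(3, 5): arr[3]=18 > arr[5]=7
(3, 6): arr[3]=18 > arr[6]=6
(3, 7): arr[3]=18 > arr[7]=14
(4, 6): arr[4]=7 > arr[6]=6
(5, 6): arr[5]=7 > arr[6]=6

Total inversions: 13

The array has 13 inversion(s): (0,1), (0,2), (0,4), (0,5), (0,6), (0,7), (1,2), (3,4), (3,5), (3,6), (3,7), (4,6), (5,6). Each pair (i,j) satisfies i < j and arr[i] > arr[j].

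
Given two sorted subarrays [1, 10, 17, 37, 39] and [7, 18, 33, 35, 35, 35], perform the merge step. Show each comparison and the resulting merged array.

Merging process:

Compare 1 vs 7: take 1 from left. Merged: [1]
Compare 10 vs 7: take 7 from right. Merged: [1, 7]
Compare 10 vs 18: take 10 from left. Merged: [1, 7, 10]
Compare 17 vs 18: take 17 from left. Merged: [1, 7, 10, 17]
Compare 37 vs 18: take 18 from right. Merged: [1, 7, 10, 17, 18]
Compare 37 vs 33: take 33 from right. Merged: [1, 7, 10, 17, 18, 33]
Compare 37 vs 35: take 35 from right. Merged: [1, 7, 10, 17, 18, 33, 35]
Compare 37 vs 35: take 35 from right. Merged: [1, 7, 10, 17, 18, 33, 35, 35]
Compare 37 vs 35: take 35 from right. Merged: [1, 7, 10, 17, 18, 33, 35, 35, 35]
Append remaining from left: [37, 39]. Merged: [1, 7, 10, 17, 18, 33, 35, 35, 35, 37, 39]

Final merged array: [1, 7, 10, 17, 18, 33, 35, 35, 35, 37, 39]
Total comparisons: 9

The merged array is [1, 7, 10, 17, 18, 33, 35, 35, 35, 37, 39], requiring 9 comparisons. The merge step runs in O(n) time where n is the total number of elements.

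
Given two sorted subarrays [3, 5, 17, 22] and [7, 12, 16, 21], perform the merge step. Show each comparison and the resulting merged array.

Merging process:

Compare 3 vs 7: take 3 from left. Merged: [3]
Compare 5 vs 7: take 5 from left. Merged: [3, 5]
Compare 17 vs 7: take 7 from right. Merged: [3, 5, 7]
Compare 17 vs 12: take 12 from right. Merged: [3, 5, 7, 12]
Compare 17 vs 16: take 16 from right. Merged: [3, 5, 7, 12, 16]
Compare 17 vs 21: take 17 from left. Merged: [3, 5, 7, 12, 16, 17]
Compare 22 vs 21: take 21 from right. Merged: [3, 5, 7, 12, 16, 17, 21]
Append remaining from left: [22]. Merged: [3, 5, 7, 12, 16, 17, 21, 22]

Final merged array: [3, 5, 7, 12, 16, 17, 21, 22]
Total comparisons: 7

The merged array is [3, 5, 7, 12, 16, 17, 21, 22], requiring 7 comparisons. The merge step runs in O(n) time where n is the total number of elements.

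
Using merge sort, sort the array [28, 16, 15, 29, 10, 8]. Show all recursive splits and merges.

Merge sort trace:

Split: [28, 16, 15, 29, 10, 8] -> [28, 16, 15] and [29, 10, 8]
  Split: [28, 16, 15] -> [28] and [16, 15]
    Split: [16, 15] -> [16] and [15]
    Merge: [16] + [15] -> [15, 16]
  Merge: [28] + [15, 16] -> [15, 16, 28]
  Split: [29, 10, 8] -> [29] and [10, 8]
    Split: [10, 8] -> [10] and [8]
    Merge: [10] + [8] -> [8, 10]
  Merge: [29] + [8, 10] -> [8, 10, 29]
Merge: [15, 16, 28] + [8, 10, 29] -> [8, 10, 15, 16, 28, 29]

Final sorted array: [8, 10, 15, 16, 28, 29]

The merge sort proceeds by recursively splitting the array and merging sorted halves.
After all merges, the sorted array is [8, 10, 15, 16, 28, 29].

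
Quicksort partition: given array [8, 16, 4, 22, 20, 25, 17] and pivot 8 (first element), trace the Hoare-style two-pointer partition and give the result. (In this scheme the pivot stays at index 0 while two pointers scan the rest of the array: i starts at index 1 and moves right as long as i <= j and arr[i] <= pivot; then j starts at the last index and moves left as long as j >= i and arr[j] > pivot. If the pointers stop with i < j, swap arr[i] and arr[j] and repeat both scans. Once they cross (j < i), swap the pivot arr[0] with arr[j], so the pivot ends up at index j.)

Hoare-style two-pointer partition with pivot = 8:

Initial array: [8, 16, 4, 22, 20, 25, 17]

Pointers start at i = 1, j = 6.
i stops at index 1 (arr[1]=16 > 8), j stops at index 2 (arr[2]=4 <= 8): swap arr[1] and arr[2], array becomes [8, 4, 16, 22, 20, 25, 17]
i ends at 2, j ends at 1: the pointers have crossed (j < i), so scanning stops.

Swap pivot arr[0] with arr[1] to place pivot at position 1: [4, 8, 16, 22, 20, 25, 17]
Pivot position: 1

After partitioning with pivot 8, the array becomes [4, 8, 16, 22, 20, 25, 17]. The pivot is placed at index 1. All elements to the left of the pivot are <= 8, and all elements to the right are > 8.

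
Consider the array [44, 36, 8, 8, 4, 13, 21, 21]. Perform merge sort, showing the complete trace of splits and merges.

Merge sort trace:

Split: [44, 36, 8, 8, 4, 13, 21, 21] -> [44, 36, 8, 8] and [4, 13, 21, 21]
  Split: [44, 36, 8, 8] -> [44, 36] and [8, 8]
    Split: [44, 36] -> [44] and [36]
    Merge: [44] + [36] -> [36, 44]
    Split: [8, 8] -> [8] and [8]
    Merge: [8] + [8] -> [8, 8]
  Merge: [36, 44] + [8, 8] -> [8, 8, 36, 44]
  Split: [4, 13, 21, 21] -> [4, 13] and [21, 21]
    Split: [4, 13] -> [4] and [13]
    Merge: [4] + [13] -> [4, 13]
    Split: [21, 21] -> [21] and [21]
    Merge: [21] + [21] -> [21, 21]
  Merge: [4, 13] + [21, 21] -> [4, 13, 21, 21]
Merge: [8, 8, 36, 44] + [4, 13, 21, 21] -> [4, 8, 8, 13, 21, 21, 36, 44]

Final sorted array: [4, 8, 8, 13, 21, 21, 36, 44]

The merge sort proceeds by recursively splitting the array and merging sorted halves.
After all merges, the sorted array is [4, 8, 8, 13, 21, 21, 36, 44].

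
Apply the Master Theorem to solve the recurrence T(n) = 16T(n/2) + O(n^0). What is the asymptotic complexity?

Master Theorem for T(n) = 16T(n/2) + O(n^0):

a = 16, b = 2, c = 0
log_b(a) = log_2(16) = 4.0000

Case 1: c = 0 < log_2(16) = 4.0000
T(n) = O(n^(log_2 16)) = O(n^4)

For T(n) = 16T(n/2) + O(n^0): log_2(16) = 4.0000. This is Case 1 of the Master Theorem (c < log_b(a), work dominated by leaves), giving O(n^4).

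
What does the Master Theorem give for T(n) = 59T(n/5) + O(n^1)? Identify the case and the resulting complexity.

Master Theorem for T(n) = 59T(n/5) + O(n^1):

a = 59, b = 5, c = 1
log_b(a) = log_5(59) = 2.5335

Case 1: c = 1 < log_5(59) = 2.5335
T(n) = O(n^(log_5 59))

For T(n) = 59T(n/5) + O(n^1): log_5(59) = 2.5335. This is Case 1 of the Master Theorem (c < log_b(a), work dominated by leaves), giving O(n^(log_5 59)).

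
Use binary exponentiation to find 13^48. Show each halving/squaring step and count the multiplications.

Computing 13^48 by squaring (build up from 13^1; each line after the first costs one multiplication):

13^1 = 13
13^2 = (13^1)^2 = 13^2 = 169
13^3 = 13 * 13^2 = 13 * 169 = 2197
13^6 = (13^3)^2 = 2197^2 = 4826809
13^12 = (13^6)^2 = 4826809^2 = 23298085122481
13^24 = (13^12)^2 = 23298085122481^2 = 542800770374370512771595361
13^48 = (13^24)^2 = 542800770374370512771595361^2 = 294632676319010105335586872991323185304149065116720321

Result: 294632676319010105335586872991323185304149065116720321
Multiplications needed: 6 (6 lines after 13^1)

13^48 = 294632676319010105335586872991323185304149065116720321. Using exponentiation by squaring, this requires 6 multiplications. The key idea: if the exponent is even, square the half-power; if odd, multiply by the base once.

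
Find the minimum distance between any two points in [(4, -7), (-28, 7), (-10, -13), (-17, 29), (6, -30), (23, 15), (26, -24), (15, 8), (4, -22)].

Computing all pairwise distances among 9 points:

d((4, -7), (-28, 7)) = 34.9285
d((4, -7), (-10, -13)) = 15.2315
d((4, -7), (-17, 29)) = 41.6773
d((4, -7), (6, -30)) = 23.0868
d((4, -7), (23, 15)) = 29.0689
d((4, -7), (26, -24)) = 27.8029
d((4, -7), (15, 8)) = 18.6011
d((4, -7), (4, -22)) = 15.0
d((-28, 7), (-10, -13)) = 26.9072
d((-28, 7), (-17, 29)) = 24.5967
d((-28, 7), (6, -30)) = 50.2494
d((-28, 7), (23, 15)) = 51.6236
d((-28, 7), (26, -24)) = 62.2656
d((-28, 7), (15, 8)) = 43.0116
d((-28, 7), (4, -22)) = 43.1856
d((-10, -13), (-17, 29)) = 42.5793
d((-10, -13), (6, -30)) = 23.3452
d((-10, -13), (23, 15)) = 43.2782
d((-10, -13), (26, -24)) = 37.6431
d((-10, -13), (15, 8)) = 32.6497
d((-10, -13), (4, -22)) = 16.6433
d((-17, 29), (6, -30)) = 63.3246
d((-17, 29), (23, 15)) = 42.3792
d((-17, 29), (26, -24)) = 68.2495
d((-17, 29), (15, 8)) = 38.2753
d((-17, 29), (4, -22)) = 55.1543
d((6, -30), (23, 15)) = 48.1041
d((6, -30), (26, -24)) = 20.8806
d((6, -30), (15, 8)) = 39.0512
d((6, -30), (4, -22)) = 8.2462 <-- minimum
d((23, 15), (26, -24)) = 39.1152
d((23, 15), (15, 8)) = 10.6301
d((23, 15), (4, -22)) = 41.5933
d((26, -24), (15, 8)) = 33.8378
d((26, -24), (4, -22)) = 22.0907
d((15, 8), (4, -22)) = 31.9531

Closest pair: (6, -30) and (4, -22) with distance 8.2462

The closest pair is (6, -30) and (4, -22) with Euclidean distance 8.2462. For 9 points, brute-force pairwise comparison is shown above. For large n, the divide-and-conquer algorithm (sort by x, recurse on halves, check the dividing strip) achieves O(n log n).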